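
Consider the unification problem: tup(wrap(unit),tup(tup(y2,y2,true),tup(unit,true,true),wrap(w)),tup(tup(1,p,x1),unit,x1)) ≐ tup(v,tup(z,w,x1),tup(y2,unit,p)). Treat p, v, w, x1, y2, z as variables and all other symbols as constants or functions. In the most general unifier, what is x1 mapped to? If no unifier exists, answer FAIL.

Decompose tup/3: wrap(unit) ≐ v,  tup(tup(y2,y2,true),tup(unit,true,true),wrap(w)) ≐ tup(z,w,x1),  tup(tup(1,p,x1),unit,x1) ≐ tup(y2,unit,p).
Bind v := wrap(unit); no other remaining equation mentions v.
Decompose tup/3: tup(y2,y2,true) ≐ z,  tup(unit,true,true) ≐ w,  wrap(w) ≐ x1.
Bind z := tup(y2,y2,true); no other remaining equation mentions z.
Bind w := tup(unit,true,true); substituting into the one remaining equation that mentions w gives: wrap(tup(unit,true,true)) ≐ x1.
Bind x1 := wrap(tup(unit,true,true)); substituting into the remaining equation gives: tup(tup(1,p,wrap(tup(unit,true,true))),unit,wrap(tup(unit,true,true))) ≐ tup(y2,unit,p).
Decompose tup/3: tup(1,p,wrap(tup(unit,true,true))) ≐ y2,  unit ≐ unit,  wrap(tup(unit,true,true)) ≐ p.
Bind y2 := tup(1,p,wrap(tup(unit,true,true))); no other remaining equation mentions y2. Substituting into the earlier binding gives z := tup(tup(1,p,wrap(tup(unit,true,true))),tup(1,p,wrap(tup(unit,true,true))),true).
Delete trivial equation unit ≐ unit.
Bind p := wrap(tup(unit,true,true)). Substituting into the earlier bindings gives z := tup(tup(1,wrap(tup(unit,true,true)),wrap(tup(unit,true,true))),tup(1,wrap(tup(unit,true,true)),wrap(tup(unit,true,true))),true), y2 := tup(1,wrap(tup(unit,true,true)),wrap(tup(unit,true,true))).
MGU = { v -> wrap(unit), z -> tup(tup(1,wrap(tup(unit,true,true)),wrap(tup(unit,true,true))),tup(1,wrap(tup(unit,true,true)),wrap(tup(unit,true,true))),true), w -> tup(unit,true,true), x1 -> wrap(tup(unit,true,true)), y2 -> tup(1,wrap(tup(unit,true,true)),wrap(tup(unit,true,true))), p -> wrap(tup(unit,true,true)) }, so x1 -> wrap(tup(unit,true,true)).

wrap(tup(unit,true,true))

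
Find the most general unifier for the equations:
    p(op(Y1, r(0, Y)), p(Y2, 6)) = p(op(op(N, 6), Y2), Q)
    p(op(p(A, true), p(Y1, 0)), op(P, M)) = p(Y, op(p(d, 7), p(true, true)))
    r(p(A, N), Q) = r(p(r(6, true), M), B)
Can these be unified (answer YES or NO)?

Decompose p/2: op(Y1, r(0, Y)) = op(op(N, 6), Y2),  p(Y2, 6) = Q.
Decompose op/2: Y1 = op(N, 6),  r(0, Y) = Y2.
Bind Y1 := op(N, 6); substituting into the one remaining equation that mentions Y1 gives: p(op(p(A, true), p(op(N, 6), 0)), op(P, M)) = p(Y, op(p(d, 7), p(true, true))).
Bind Y2 := r(0, Y); substituting into the one remaining equation that mentions Y2 gives: p(r(0, Y), 6) = Q.
Bind Q := p(r(0, Y), 6); substituting into the one remaining equation that mentions Q gives: r(p(A, N), p(r(0, Y), 6)) = r(p(r(6, true), M), B).
Decompose p/2: op(p(A, true), p(op(N, 6), 0)) = Y,  op(P, M) = op(p(d, 7), p(true, true)).
Bind Y := op(p(A, true), p(op(N, 6), 0)); substituting into the one remaining equation that mentions Y gives: r(p(A, N), p(r(0, op(p(A, true), p(op(N, 6), 0))), 6)) = r(p(r(6, true), M), B). Substituting into the earlier bindings gives Y2 := r(0, op(p(A, true), p(op(N, 6), 0))), Q := p(r(0, op(p(A, true), p(op(N, 6), 0))), 6).
Decompose op/2: P = p(d, 7),  M = p(true, true).
Bind P := p(d, 7); no other remaining equation mentions P.
Bind M := p(true, true); substituting into the remaining equation gives: r(p(A, N), p(r(0, op(p(A, true), p(op(N, 6), 0))), 6)) = r(p(r(6, true), p(true, true)), B).
Decompose r/2: p(A, N) = p(r(6, true), p(true, true)),  p(r(0, op(p(A, true), p(op(N, 6), 0))), 6) = B.
Decompose p/2: A = r(6, true),  N = p(true, true).
Bind A := r(6, true); substituting into the one remaining equation that mentions A gives: p(r(0, op(p(r(6, true), true), p(op(N, 6), 0))), 6) = B. Substituting into the earlier bindings gives Y2 := r(0, op(p(r(6, true), true), p(op(N, 6), 0))), Q := p(r(0, op(p(r(6, true), true), p(op(N, 6), 0))), 6), Y := op(p(r(6, true), true), p(op(N, 6), 0)).
Bind N := p(true, true); substituting into the remaining equation gives: p(r(0, op(p(r(6, true), true), p(op(p(true, true), 6), 0))), 6) = B. Substituting into the earlier bindings gives Y1 := op(p(true, true), 6), Y2 := r(0, op(p(r(6, true), true), p(op(p(true, true), 6), 0))), Q := p(r(0, op(p(r(6, true), true), p(op(p(true, true), 6), 0))), 6), Y := op(p(r(6, true), true), p(op(p(true, true), 6), 0)).
Bind B := p(r(0, op(p(r(6, true), true), p(op(p(true, true), 6), 0))), 6).
No equations remain and no clash or occurs-check failure arose, so a unifier exists.

YES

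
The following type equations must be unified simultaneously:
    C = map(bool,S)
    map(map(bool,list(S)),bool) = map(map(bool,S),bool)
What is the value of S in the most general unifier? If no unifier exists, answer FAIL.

FAIL

Bind C := map(bool,S); no other remaining equation mentions C.
Decompose map/2: map(bool,list(S)) = map(bool,S),  bool = bool.
Decompose map/2: bool = bool,  list(S) = S.
Delete trivial equation bool = bool.
Occurs check fails: S occurs in list(S); the equation S = list(S) has no finite solution.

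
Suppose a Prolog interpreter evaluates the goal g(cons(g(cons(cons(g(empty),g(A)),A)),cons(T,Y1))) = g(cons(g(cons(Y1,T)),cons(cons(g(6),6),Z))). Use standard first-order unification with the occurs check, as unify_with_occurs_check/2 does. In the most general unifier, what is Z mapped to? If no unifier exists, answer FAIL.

cons(g(empty),g(cons(g(6),6)))

Decompose g/1: cons(g(cons(cons(g(empty),g(A)),A)),cons(T,Y1)) = cons(g(cons(Y1,T)),cons(cons(g(6),6),Z)).
Decompose cons/2: g(cons(cons(g(empty),g(A)),A)) = g(cons(Y1,T)),  cons(T,Y1) = cons(cons(g(6),6),Z).
Decompose g/1: cons(cons(g(empty),g(A)),A) = cons(Y1,T).
Decompose cons/2: cons(g(empty),g(A)) = Y1,  A = T.
Bind Y1 := cons(g(empty),g(A)); substituting into the one remaining equation that mentions Y1 gives: cons(T,cons(g(empty),g(A))) = cons(cons(g(6),6),Z).
Bind A := T; substituting into the remaining equation gives: cons(T,cons(g(empty),g(T))) = cons(cons(g(6),6),Z). Substituting into the earlier binding gives Y1 := cons(g(empty),g(T)).
Decompose cons/2: T = cons(g(6),6),  cons(g(empty),g(T)) = Z.
Bind T := cons(g(6),6); substituting into the remaining equation gives: cons(g(empty),g(cons(g(6),6))) = Z. Substituting into the earlier bindings gives Y1 := cons(g(empty),g(cons(g(6),6))), A := cons(g(6),6).
Bind Z := cons(g(empty),g(cons(g(6),6))).
MGU = { Y1 = cons(g(empty),g(cons(g(6),6))), A = cons(g(6),6), T = cons(g(6),6), Z = cons(g(empty),g(cons(g(6),6))) }, so Z = cons(g(empty),g(cons(g(6),6))).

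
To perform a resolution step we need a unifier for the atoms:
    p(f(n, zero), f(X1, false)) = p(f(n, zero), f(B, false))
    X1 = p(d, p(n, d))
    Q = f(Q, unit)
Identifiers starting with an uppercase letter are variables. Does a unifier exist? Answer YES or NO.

Decompose p/2: f(n, zero) = f(n, zero),  f(X1, false) = f(B, false).
Delete trivial equation f(n, zero) = f(n, zero).
Decompose f/2: X1 = B,  false = false.
Bind X1 := B; substituting into the one remaining equation that mentions X1 gives: B = p(d, p(n, d)).
Delete trivial equation false = false.
Bind B := p(d, p(n, d)); no other remaining equation mentions B. Substituting into the earlier binding gives X1 := p(d, p(n, d)).
Occurs check fails: Q occurs in f(Q, unit); the equation Q = f(Q, unit) has no finite solution.

NO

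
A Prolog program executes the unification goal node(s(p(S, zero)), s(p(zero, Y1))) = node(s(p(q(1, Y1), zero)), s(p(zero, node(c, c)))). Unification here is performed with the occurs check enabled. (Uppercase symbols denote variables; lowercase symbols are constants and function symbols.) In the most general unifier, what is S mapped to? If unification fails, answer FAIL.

q(1, node(c, c))

Decompose node/2: s(p(S, zero)) = s(p(q(1, Y1), zero)),  s(p(zero, Y1)) = s(p(zero, node(c, c))).
Decompose s/1: p(S, zero) = p(q(1, Y1), zero).
Decompose p/2: S = q(1, Y1),  zero = zero.
Bind S := q(1, Y1); no other remaining equation mentions S.
Delete trivial equation zero = zero.
Decompose s/1: p(zero, Y1) = p(zero, node(c, c)).
Decompose p/2: zero = zero,  Y1 = node(c, c).
Delete trivial equation zero = zero.
Bind Y1 := node(c, c). Substituting into the earlier binding gives S := q(1, node(c, c)).
MGU = { S -> q(1, node(c, c)), Y1 -> node(c, c) }, so S -> q(1, node(c, c)).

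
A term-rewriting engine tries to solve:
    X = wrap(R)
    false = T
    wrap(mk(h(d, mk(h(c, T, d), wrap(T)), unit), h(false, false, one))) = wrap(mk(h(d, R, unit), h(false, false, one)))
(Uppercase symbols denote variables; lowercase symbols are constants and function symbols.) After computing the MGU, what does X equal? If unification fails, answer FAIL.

wrap(mk(h(c, false, d), wrap(false)))

Bind X := wrap(R); no other remaining equation mentions X.
Bind T := false; substituting into the remaining equation gives: wrap(mk(h(d, mk(h(c, false, d), wrap(false)), unit), h(false, false, one))) = wrap(mk(h(d, R, unit), h(false, false, one))).
Decompose wrap/1: mk(h(d, mk(h(c, false, d), wrap(false)), unit), h(false, false, one)) = mk(h(d, R, unit), h(false, false, one)).
Decompose mk/2: h(d, mk(h(c, false, d), wrap(false)), unit) = h(d, R, unit),  h(false, false, one) = h(false, false, one).
Decompose h/3: d = d,  mk(h(c, false, d), wrap(false)) = R,  unit = unit.
Delete trivial equation d = d.
Bind R := mk(h(c, false, d), wrap(false)); no other remaining equation mentions R. Substituting into the earlier binding gives X := wrap(mk(h(c, false, d), wrap(false))).
Delete trivial equation unit = unit.
Delete trivial equation h(false, false, one) = h(false, false, one).
MGU = { X ↦ wrap(mk(h(c, false, d), wrap(false))), T ↦ false, R ↦ mk(h(c, false, d), wrap(false)) }, so X ↦ wrap(mk(h(c, false, d), wrap(false))).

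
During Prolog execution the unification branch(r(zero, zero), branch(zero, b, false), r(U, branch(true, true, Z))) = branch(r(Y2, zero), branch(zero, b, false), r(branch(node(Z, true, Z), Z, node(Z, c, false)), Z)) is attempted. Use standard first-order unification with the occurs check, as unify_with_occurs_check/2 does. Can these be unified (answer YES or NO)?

NO

Decompose branch/3: r(zero, zero) = r(Y2, zero),  branch(zero, b, false) = branch(zero, b, false),  r(U, branch(true, true, Z)) = r(branch(node(Z, true, Z), Z, node(Z, c, false)), Z).
Decompose r/2: zero = Y2,  zero = zero.
Bind Y2 := zero; no other remaining equation mentions Y2.
Delete trivial equation zero = zero.
Delete trivial equation branch(zero, b, false) = branch(zero, b, false).
Decompose r/2: U = branch(node(Z, true, Z), Z, node(Z, c, false)),  branch(true, true, Z) = Z.
Bind U := branch(node(Z, true, Z), Z, node(Z, c, false)); no other remaining equation mentions U.
Occurs check fails: Z occurs in branch(true, true, Z); the equation Z = branch(true, true, Z) has no finite solution.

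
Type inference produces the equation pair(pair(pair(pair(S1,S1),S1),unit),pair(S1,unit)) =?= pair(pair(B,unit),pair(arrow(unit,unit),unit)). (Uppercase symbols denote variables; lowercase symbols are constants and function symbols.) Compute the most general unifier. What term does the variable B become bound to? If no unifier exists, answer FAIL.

Decompose pair/2: pair(pair(pair(S1,S1),S1),unit) =?= pair(B,unit),  pair(S1,unit) =?= pair(arrow(unit,unit),unit).
Decompose pair/2: pair(pair(S1,S1),S1) =?= B,  unit =?= unit.
Bind B := pair(pair(S1,S1),S1); no other remaining equation mentions B.
Delete trivial equation unit =?= unit.
Decompose pair/2: S1 =?= arrow(unit,unit),  unit =?= unit.
Bind S1 := arrow(unit,unit); no other remaining equation mentions S1. Substituting into the earlier binding gives B := pair(pair(arrow(unit,unit),arrow(unit,unit)),arrow(unit,unit)).
Delete trivial equation unit =?= unit.
MGU = { B -> pair(pair(arrow(unit,unit),arrow(unit,unit)),arrow(unit,unit)), S1 -> arrow(unit,unit) }, so B -> pair(pair(arrow(unit,unit),arrow(unit,unit)),arrow(unit,unit)).

pair(pair(arrow(unit,unit),arrow(unit,unit)),arrow(unit,unit))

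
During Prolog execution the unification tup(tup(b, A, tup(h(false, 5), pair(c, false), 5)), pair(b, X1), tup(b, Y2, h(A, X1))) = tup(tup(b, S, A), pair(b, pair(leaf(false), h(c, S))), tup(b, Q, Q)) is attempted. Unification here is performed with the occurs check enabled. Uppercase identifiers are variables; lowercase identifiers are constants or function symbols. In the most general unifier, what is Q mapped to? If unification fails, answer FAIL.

h(tup(h(false, 5), pair(c, false), 5), pair(leaf(false), h(c, tup(h(false, 5), pair(c, false), 5))))

Decompose tup/3: tup(b, A, tup(h(false, 5), pair(c, false), 5)) = tup(b, S, A),  pair(b, X1) = pair(b, pair(leaf(false), h(c, S))),  tup(b, Y2, h(A, X1)) = tup(b, Q, Q).
Decompose tup/3: b = b,  A = S,  tup(h(false, 5), pair(c, false), 5) = A.
Delete trivial equation b = b.
Bind A := S; substituting into the 2 remaining equations that mention A gives: tup(h(false, 5), pair(c, false), 5) = S,  tup(b, Y2, h(S, X1)) = tup(b, Q, Q).
Bind S := tup(h(false, 5), pair(c, false), 5); substituting into the remaining equations gives: pair(b, X1) = pair(b, pair(leaf(false), h(c, tup(h(false, 5), pair(c, false), 5)))),  tup(b, Y2, h(tup(h(false, 5), pair(c, false), 5), X1)) = tup(b, Q, Q). Substituting into the earlier binding gives A := tup(h(false, 5), pair(c, false), 5).
Decompose pair/2: b = b,  X1 = pair(leaf(false), h(c, tup(h(false, 5), pair(c, false), 5))).
Delete trivial equation b = b.
Bind X1 := pair(leaf(false), h(c, tup(h(false, 5), pair(c, false), 5))); substituting into the remaining equation gives: tup(b, Y2, h(tup(h(false, 5), pair(c, false), 5), pair(leaf(false), h(c, tup(h(false, 5), pair(c, false), 5))))) = tup(b, Q, Q).
Decompose tup/3: b = b,  Y2 = Q,  h(tup(h(false, 5), pair(c, false), 5), pair(leaf(false), h(c, tup(h(false, 5), pair(c, false), 5)))) = Q.
Delete trivial equation b = b.
Bind Y2 := Q; no other remaining equation mentions Y2.
Bind Q := h(tup(h(false, 5), pair(c, false), 5), pair(leaf(false), h(c, tup(h(false, 5), pair(c, false), 5)))). Substituting into the earlier binding gives Y2 := h(tup(h(false, 5), pair(c, false), 5), pair(leaf(false), h(c, tup(h(false, 5), pair(c, false), 5)))).
MGU = { A = tup(h(false, 5), pair(c, false), 5), S = tup(h(false, 5), pair(c, false), 5), X1 = pair(leaf(false), h(c, tup(h(false, 5), pair(c, false), 5))), Y2 = h(tup(h(false, 5), pair(c, false), 5), pair(leaf(false), h(c, tup(h(false, 5), pair(c, false), 5)))), Q = h(tup(h(false, 5), pair(c, false), 5), pair(leaf(false), h(c, tup(h(false, 5), pair(c, false), 5)))) }, so Q = h(tup(h(false, 5), pair(c, false), 5), pair(leaf(false), h(c, tup(h(false, 5), pair(c, false), 5)))).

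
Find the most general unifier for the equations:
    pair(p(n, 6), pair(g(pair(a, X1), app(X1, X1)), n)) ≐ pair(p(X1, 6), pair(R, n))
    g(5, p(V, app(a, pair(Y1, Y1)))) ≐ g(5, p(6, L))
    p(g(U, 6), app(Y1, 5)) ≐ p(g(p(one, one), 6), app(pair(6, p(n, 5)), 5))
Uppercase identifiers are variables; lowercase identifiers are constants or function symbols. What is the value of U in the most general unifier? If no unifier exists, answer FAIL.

p(one, one)

Decompose pair/2: p(n, 6) ≐ p(X1, 6),  pair(g(pair(a, X1), app(X1, X1)), n) ≐ pair(R, n).
Decompose p/2: n ≐ X1,  6 ≐ 6.
Bind X1 := n; substituting into the one remaining equation that mentions X1 gives: pair(g(pair(a, n), app(n, n)), n) ≐ pair(R, n).
Delete trivial equation 6 ≐ 6.
Decompose pair/2: g(pair(a, n), app(n, n)) ≐ R,  n ≐ n.
Bind R := g(pair(a, n), app(n, n)); no other remaining equation mentions R.
Delete trivial equation n ≐ n.
Decompose g/2: 5 ≐ 5,  p(V, app(a, pair(Y1, Y1))) ≐ p(6, L).
Delete trivial equation 5 ≐ 5.
Decompose p/2: V ≐ 6,  app(a, pair(Y1, Y1)) ≐ L.
Bind V := 6; no other remaining equation mentions V.
Bind L := app(a, pair(Y1, Y1)); no other remaining equation mentions L.
Decompose p/2: g(U, 6) ≐ g(p(one, one), 6),  app(Y1, 5) ≐ app(pair(6, p(n, 5)), 5).
Decompose g/2: U ≐ p(one, one),  6 ≐ 6.
Bind U := p(one, one); no other remaining equation mentions U.
Delete trivial equation 6 ≐ 6.
Decompose app/2: Y1 ≐ pair(6, p(n, 5)),  5 ≐ 5.
Bind Y1 := pair(6, p(n, 5)); no other remaining equation mentions Y1. Substituting into the earlier binding gives L := app(a, pair(pair(6, p(n, 5)), pair(6, p(n, 5)))).
Delete trivial equation 5 ≐ 5.
MGU = { X1 -> n, R -> g(pair(a, n), app(n, n)), V -> 6, L -> app(a, pair(pair(6, p(n, 5)), pair(6, p(n, 5)))), U -> p(one, one), Y1 -> pair(6, p(n, 5)) }, so U -> p(one, one).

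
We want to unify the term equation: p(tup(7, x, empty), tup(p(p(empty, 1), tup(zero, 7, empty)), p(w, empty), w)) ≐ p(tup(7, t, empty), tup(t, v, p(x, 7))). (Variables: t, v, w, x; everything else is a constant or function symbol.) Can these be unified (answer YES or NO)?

YES

Decompose p/2: tup(7, x, empty) ≐ tup(7, t, empty),  tup(p(p(empty, 1), tup(zero, 7, empty)), p(w, empty), w) ≐ tup(t, v, p(x, 7)).
Decompose tup/3: 7 ≐ 7,  x ≐ t,  empty ≐ empty.
Delete trivial equation 7 ≐ 7.
Bind x := t; substituting into the one remaining equation that mentions x gives: tup(p(p(empty, 1), tup(zero, 7, empty)), p(w, empty), w) ≐ tup(t, v, p(t, 7)).
Delete trivial equation empty ≐ empty.
Decompose tup/3: p(p(empty, 1), tup(zero, 7, empty)) ≐ t,  p(w, empty) ≐ v,  w ≐ p(t, 7).
Bind t := p(p(empty, 1), tup(zero, 7, empty)); substituting into the one remaining equation that mentions t gives: w ≐ p(p(p(empty, 1), tup(zero, 7, empty)), 7). Substituting into the earlier binding gives x := p(p(empty, 1), tup(zero, 7, empty)).
Bind v := p(w, empty); no other remaining equation mentions v.
Bind w := p(p(p(empty, 1), tup(zero, 7, empty)), 7). Substituting into the earlier binding gives v := p(p(p(p(empty, 1), tup(zero, 7, empty)), 7), empty).
No equations remain and no clash or occurs-check failure arose, so a unifier exists.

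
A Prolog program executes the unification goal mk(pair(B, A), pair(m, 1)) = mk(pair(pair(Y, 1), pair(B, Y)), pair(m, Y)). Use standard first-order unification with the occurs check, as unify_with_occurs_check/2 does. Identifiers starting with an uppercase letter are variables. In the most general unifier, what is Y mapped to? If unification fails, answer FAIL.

1

Decompose mk/2: pair(B, A) = pair(pair(Y, 1), pair(B, Y)),  pair(m, 1) = pair(m, Y).
Decompose pair/2: B = pair(Y, 1),  A = pair(B, Y).
Bind B := pair(Y, 1); substituting into the one remaining equation that mentions B gives: A = pair(pair(Y, 1), Y).
Bind A := pair(pair(Y, 1), Y); no other remaining equation mentions A.
Decompose pair/2: m = m,  1 = Y.
Delete trivial equation m = m.
Bind Y := 1. Substituting into the earlier bindings gives B := pair(1, 1), A := pair(pair(1, 1), 1).
MGU = { B = pair(1, 1), A = pair(pair(1, 1), 1), Y = 1 }, so Y = 1.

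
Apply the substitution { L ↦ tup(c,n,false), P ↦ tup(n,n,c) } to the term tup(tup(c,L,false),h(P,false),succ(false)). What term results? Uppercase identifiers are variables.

Replace each occurrence of L with tup(c,n,false).
Replace each occurrence of P with tup(n,n,c).
Result: tup(tup(c,tup(c,n,false),false),h(tup(n,n,c),false),succ(false)).

tup(tup(c,tup(c,n,false),false),h(tup(n,n,c),false),succ(false))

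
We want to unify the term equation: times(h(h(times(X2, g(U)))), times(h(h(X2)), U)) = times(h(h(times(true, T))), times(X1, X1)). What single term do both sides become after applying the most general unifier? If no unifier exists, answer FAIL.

Decompose times/2: h(h(times(X2, g(U)))) = h(h(times(true, T))),  times(h(h(X2)), U) = times(X1, X1).
Decompose h/1: h(times(X2, g(U))) = h(times(true, T)).
Decompose h/1: times(X2, g(U)) = times(true, T).
Decompose times/2: X2 = true,  g(U) = T.
Bind X2 := true; substituting into the one remaining equation that mentions X2 gives: times(h(h(true)), U) = times(X1, X1).
Bind T := g(U); no other remaining equation mentions T.
Decompose times/2: h(h(true)) = X1,  U = X1.
Bind X1 := h(h(true)); substituting into the remaining equation gives: U = h(h(true)).
Bind U := h(h(true)). Substituting into the earlier binding gives T := g(h(h(true))).
Applying the MGU to either side gives times(h(h(times(true, g(h(h(true)))))), times(h(h(true)), h(h(true)))).

times(h(h(times(true, g(h(h(true)))))), times(h(h(true)), h(h(true))))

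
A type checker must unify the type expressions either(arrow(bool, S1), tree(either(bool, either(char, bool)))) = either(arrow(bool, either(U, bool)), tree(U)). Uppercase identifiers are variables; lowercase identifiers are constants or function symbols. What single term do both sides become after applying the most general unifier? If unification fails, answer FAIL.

Decompose either/2: arrow(bool, S1) = arrow(bool, either(U, bool)),  tree(either(bool, either(char, bool))) = tree(U).
Decompose arrow/2: bool = bool,  S1 = either(U, bool).
Delete trivial equation bool = bool.
Bind S1 := either(U, bool); no other remaining equation mentions S1.
Decompose tree/1: either(bool, either(char, bool)) = U.
Bind U := either(bool, either(char, bool)). Substituting into the earlier binding gives S1 := either(either(bool, either(char, bool)), bool).
Applying the MGU to either side gives either(arrow(bool, either(either(bool, either(char, bool)), bool)), tree(either(bool, either(char, bool)))).

either(arrow(bool, either(either(bool, either(char, bool)), bool)), tree(either(bool, either(char, bool))))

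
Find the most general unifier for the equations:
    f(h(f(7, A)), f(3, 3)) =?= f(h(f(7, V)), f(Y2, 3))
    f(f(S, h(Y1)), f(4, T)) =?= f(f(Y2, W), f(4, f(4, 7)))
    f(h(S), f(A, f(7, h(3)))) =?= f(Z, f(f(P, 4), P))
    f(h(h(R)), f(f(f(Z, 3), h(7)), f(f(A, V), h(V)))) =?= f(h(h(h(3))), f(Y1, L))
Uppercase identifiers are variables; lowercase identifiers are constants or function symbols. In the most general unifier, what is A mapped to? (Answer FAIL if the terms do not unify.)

Decompose f/2: h(f(7, A)) =?= h(f(7, V)),  f(3, 3) =?= f(Y2, 3).
Decompose h/1: f(7, A) =?= f(7, V).
Decompose f/2: 7 =?= 7,  A =?= V.
Delete trivial equation 7 =?= 7.
Bind A := V; substituting into the 2 remaining equations that mention A gives: f(h(S), f(V, f(7, h(3)))) =?= f(Z, f(f(P, 4), P)),  f(h(h(R)), f(f(f(Z, 3), h(7)), f(f(V, V), h(V)))) =?= f(h(h(h(3))), f(Y1, L)).
Decompose f/2: 3 =?= Y2,  3 =?= 3.
Bind Y2 := 3; substituting into the one remaining equation that mentions Y2 gives: f(f(S, h(Y1)), f(4, T)) =?= f(f(3, W), f(4, f(4, 7))).
Delete trivial equation 3 =?= 3.
Decompose f/2: f(S, h(Y1)) =?= f(3, W),  f(4, T) =?= f(4, f(4, 7)).
Decompose f/2: S =?= 3,  h(Y1) =?= W.
Bind S := 3; substituting into the one remaining equation that mentions S gives: f(h(3), f(V, f(7, h(3)))) =?= f(Z, f(f(P, 4), P)).
Bind W := h(Y1); no other remaining equation mentions W.
Decompose f/2: 4 =?= 4,  T =?= f(4, 7).
Delete trivial equation 4 =?= 4.
Bind T := f(4, 7); no other remaining equation mentions T.
Decompose f/2: h(3) =?= Z,  f(V, f(7, h(3))) =?= f(f(P, 4), P).
Bind Z := h(3); substituting into the one remaining equation that mentions Z gives: f(h(h(R)), f(f(f(h(3), 3), h(7)), f(f(V, V), h(V)))) =?= f(h(h(h(3))), f(Y1, L)).
Decompose f/2: V =?= f(P, 4),  f(7, h(3)) =?= P.
Bind V := f(P, 4); substituting into the one remaining equation that mentions V gives: f(h(h(R)), f(f(f(h(3), 3), h(7)), f(f(f(P, 4), f(P, 4)), h(f(P, 4))))) =?= f(h(h(h(3))), f(Y1, L)). Substituting into the earlier binding gives A := f(P, 4).
Bind P := f(7, h(3)); substituting into the remaining equation gives: f(h(h(R)), f(f(f(h(3), 3), h(7)), f(f(f(f(7, h(3)), 4), f(f(7, h(3)), 4)), h(f(f(7, h(3)), 4))))) =?= f(h(h(h(3))), f(Y1, L)). Substituting into the earlier bindings gives A := f(f(7, h(3)), 4), V := f(f(7, h(3)), 4).
Decompose f/2: h(h(R)) =?= h(h(h(3))),  f(f(f(h(3), 3), h(7)), f(f(f(f(7, h(3)), 4), f(f(7, h(3)), 4)), h(f(f(7, h(3)), 4)))) =?= f(Y1, L).
Decompose h/1: h(R) =?= h(h(3)).
Decompose h/1: R =?= h(3).
Bind R := h(3); no other remaining equation mentions R.
Decompose f/2: f(f(h(3), 3), h(7)) =?= Y1,  f(f(f(f(7, h(3)), 4), f(f(7, h(3)), 4)), h(f(f(7, h(3)), 4))) =?= L.
Bind Y1 := f(f(h(3), 3), h(7)); no other remaining equation mentions Y1. Substituting into the earlier binding gives W := h(f(f(h(3), 3), h(7))).
Bind L := f(f(f(f(7, h(3)), 4), f(f(7, h(3)), 4)), h(f(f(7, h(3)), 4))).
MGU = { A := f(f(7, h(3)), 4), Y2 := 3, S := 3, W := h(f(f(h(3), 3), h(7))), T := f(4, 7), Z := h(3), V := f(f(7, h(3)), 4), P := f(7, h(3)), R := h(3), Y1 := f(f(h(3), 3), h(7)), L := f(f(f(f(7, h(3)), 4), f(f(7, h(3)), 4)), h(f(f(7, h(3)), 4))) }, so A := f(f(7, h(3)), 4).

f(f(7, h(3)), 4)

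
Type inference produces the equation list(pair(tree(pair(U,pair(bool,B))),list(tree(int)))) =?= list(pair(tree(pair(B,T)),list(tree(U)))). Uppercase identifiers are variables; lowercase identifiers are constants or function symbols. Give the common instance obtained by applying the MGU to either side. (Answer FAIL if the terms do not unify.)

list(pair(tree(pair(int,pair(bool,int))),list(tree(int))))

Decompose list/1: pair(tree(pair(U,pair(bool,B))),list(tree(int))) =?= pair(tree(pair(B,T)),list(tree(U))).
Decompose pair/2: tree(pair(U,pair(bool,B))) =?= tree(pair(B,T)),  list(tree(int)) =?= list(tree(U)).
Decompose tree/1: pair(U,pair(bool,B)) =?= pair(B,T).
Decompose pair/2: U =?= B,  pair(bool,B) =?= T.
Bind U := B; substituting into the one remaining equation that mentions U gives: list(tree(int)) =?= list(tree(B)).
Bind T := pair(bool,B); no other remaining equation mentions T.
Decompose list/1: tree(int) =?= tree(B).
Decompose tree/1: int =?= B.
Bind B := int. Substituting into the earlier bindings gives U := int, T := pair(bool,int).
Applying the MGU to either side gives list(pair(tree(pair(int,pair(bool,int))),list(tree(int)))).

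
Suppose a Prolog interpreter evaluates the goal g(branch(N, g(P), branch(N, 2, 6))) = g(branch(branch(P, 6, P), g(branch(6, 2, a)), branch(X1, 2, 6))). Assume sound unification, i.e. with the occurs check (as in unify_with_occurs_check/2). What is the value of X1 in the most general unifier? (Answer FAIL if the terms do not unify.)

branch(branch(6, 2, a), 6, branch(6, 2, a))

Decompose g/1: branch(N, g(P), branch(N, 2, 6)) = branch(branch(P, 6, P), g(branch(6, 2, a)), branch(X1, 2, 6)).
Decompose branch/3: N = branch(P, 6, P),  g(P) = g(branch(6, 2, a)),  branch(N, 2, 6) = branch(X1, 2, 6).
Bind N := branch(P, 6, P); substituting into the one remaining equation that mentions N gives: branch(branch(P, 6, P), 2, 6) = branch(X1, 2, 6).
Decompose g/1: P = branch(6, 2, a).
Bind P := branch(6, 2, a); substituting into the remaining equation gives: branch(branch(branch(6, 2, a), 6, branch(6, 2, a)), 2, 6) = branch(X1, 2, 6). Substituting into the earlier binding gives N := branch(branch(6, 2, a), 6, branch(6, 2, a)).
Decompose branch/3: branch(branch(6, 2, a), 6, branch(6, 2, a)) = X1,  2 = 2,  6 = 6.
Bind X1 := branch(branch(6, 2, a), 6, branch(6, 2, a)); no other remaining equation mentions X1.
Delete trivial equation 2 = 2.
Delete trivial equation 6 = 6.
MGU = { N ↦ branch(branch(6, 2, a), 6, branch(6, 2, a)), P ↦ branch(6, 2, a), X1 ↦ branch(branch(6, 2, a), 6, branch(6, 2, a)) }, so X1 ↦ branch(branch(6, 2, a), 6, branch(6, 2, a)).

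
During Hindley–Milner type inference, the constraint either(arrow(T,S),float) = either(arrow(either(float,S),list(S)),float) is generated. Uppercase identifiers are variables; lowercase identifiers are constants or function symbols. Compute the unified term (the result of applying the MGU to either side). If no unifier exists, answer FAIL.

Decompose either/2: arrow(T,S) = arrow(either(float,S),list(S)),  float = float.
Decompose arrow/2: T = either(float,S),  S = list(S).
Bind T := either(float,S); no other remaining equation mentions T.
Occurs check fails: S occurs in list(S); the equation S = list(S) has no finite solution.

FAIL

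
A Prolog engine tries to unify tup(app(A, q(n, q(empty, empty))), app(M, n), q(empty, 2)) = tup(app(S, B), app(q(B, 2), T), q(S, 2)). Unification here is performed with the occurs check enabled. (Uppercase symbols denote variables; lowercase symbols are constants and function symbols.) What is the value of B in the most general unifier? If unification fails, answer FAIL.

Decompose tup/3: app(A, q(n, q(empty, empty))) = app(S, B),  app(M, n) = app(q(B, 2), T),  q(empty, 2) = q(S, 2).
Decompose app/2: A = S,  q(n, q(empty, empty)) = B.
Bind A := S; no other remaining equation mentions A.
Bind B := q(n, q(empty, empty)); substituting into the one remaining equation that mentions B gives: app(M, n) = app(q(q(n, q(empty, empty)), 2), T).
Decompose app/2: M = q(q(n, q(empty, empty)), 2),  n = T.
Bind M := q(q(n, q(empty, empty)), 2); no other remaining equation mentions M.
Bind T := n; no other remaining equation mentions T.
Decompose q/2: empty = S,  2 = 2.
Bind S := empty; no other remaining equation mentions S. Substituting into the earlier binding gives A := empty.
Delete trivial equation 2 = 2.
MGU = { A -> empty, B -> q(n, q(empty, empty)), M -> q(q(n, q(empty, empty)), 2), T -> n, S -> empty }, so B -> q(n, q(empty, empty)).

q(n, q(empty, empty))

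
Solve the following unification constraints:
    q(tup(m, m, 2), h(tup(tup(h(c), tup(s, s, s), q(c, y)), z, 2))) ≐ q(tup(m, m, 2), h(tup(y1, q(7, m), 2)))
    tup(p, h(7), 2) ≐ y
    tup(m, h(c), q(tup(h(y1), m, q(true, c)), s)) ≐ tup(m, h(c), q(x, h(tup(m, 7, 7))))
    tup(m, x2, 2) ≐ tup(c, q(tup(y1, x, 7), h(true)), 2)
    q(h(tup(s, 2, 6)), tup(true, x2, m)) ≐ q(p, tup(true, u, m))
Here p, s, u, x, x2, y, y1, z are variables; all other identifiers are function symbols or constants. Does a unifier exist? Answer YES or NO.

Decompose q/2: tup(m, m, 2) ≐ tup(m, m, 2),  h(tup(tup(h(c), tup(s, s, s), q(c, y)), z, 2)) ≐ h(tup(y1, q(7, m), 2)).
Delete trivial equation tup(m, m, 2) ≐ tup(m, m, 2).
Decompose h/1: tup(tup(h(c), tup(s, s, s), q(c, y)), z, 2) ≐ tup(y1, q(7, m), 2).
Decompose tup/3: tup(h(c), tup(s, s, s), q(c, y)) ≐ y1,  z ≐ q(7, m),  2 ≐ 2.
Bind y1 := tup(h(c), tup(s, s, s), q(c, y)); substituting into the 2 remaining equations that mention y1 gives: tup(m, h(c), q(tup(h(tup(h(c), tup(s, s, s), q(c, y))), m, q(true, c)), s)) ≐ tup(m, h(c), q(x, h(tup(m, 7, 7)))),  tup(m, x2, 2) ≐ tup(c, q(tup(tup(h(c), tup(s, s, s), q(c, y)), x, 7), h(true)), 2).
Bind z := q(7, m); no other remaining equation mentions z.
Delete trivial equation 2 ≐ 2.
Bind y := tup(p, h(7), 2); substituting into the 2 remaining equations that mention y gives: tup(m, h(c), q(tup(h(tup(h(c), tup(s, s, s), q(c, tup(p, h(7), 2)))), m, q(true, c)), s)) ≐ tup(m, h(c), q(x, h(tup(m, 7, 7)))),  tup(m, x2, 2) ≐ tup(c, q(tup(tup(h(c), tup(s, s, s), q(c, tup(p, h(7), 2))), x, 7), h(true)), 2). Substituting into the earlier binding gives y1 := tup(h(c), tup(s, s, s), q(c, tup(p, h(7), 2))).
Decompose tup/3: m ≐ m,  h(c) ≐ h(c),  q(tup(h(tup(h(c), tup(s, s, s), q(c, tup(p, h(7), 2)))), m, q(true, c)), s) ≐ q(x, h(tup(m, 7, 7))).
Delete trivial equation m ≐ m.
Delete trivial equation h(c) ≐ h(c).
Decompose q/2: tup(h(tup(h(c), tup(s, s, s), q(c, tup(p, h(7), 2)))), m, q(true, c)) ≐ x,  s ≐ h(tup(m, 7, 7)).
Bind x := tup(h(tup(h(c), tup(s, s, s), q(c, tup(p, h(7), 2)))), m, q(true, c)); substituting into the one remaining equation that mentions x gives: tup(m, x2, 2) ≐ tup(c, q(tup(tup(h(c), tup(s, s, s), q(c, tup(p, h(7), 2))), tup(h(tup(h(c), tup(s, s, s), q(c, tup(p, h(7), 2)))), m, q(true, c)), 7), h(true)), 2).
Bind s := h(tup(m, 7, 7)); substituting into the remaining equations gives: tup(m, x2, 2) ≐ tup(c, q(tup(tup(h(c), tup(h(tup(m, 7, 7)), h(tup(m, 7, 7)), h(tup(m, 7, 7))), q(c, tup(p, h(7), 2))), tup(h(tup(h(c), tup(h(tup(m, 7, 7)), h(tup(m, 7, 7)), h(tup(m, 7, 7))), q(c, tup(p, h(7), 2)))), m, q(true, c)), 7), h(true)), 2),  q(h(tup(h(tup(m, 7, 7)), 2, 6)), tup(true, x2, m)) ≐ q(p, tup(true, u, m)). Substituting into the earlier bindings gives y1 := tup(h(c), tup(h(tup(m, 7, 7)), h(tup(m, 7, 7)), h(tup(m, 7, 7))), q(c, tup(p, h(7), 2))), x := tup(h(tup(h(c), tup(h(tup(m, 7, 7)), h(tup(m, 7, 7)), h(tup(m, 7, 7))), q(c, tup(p, h(7), 2)))), m, q(true, c)).
Decompose tup/3: m ≐ c,  x2 ≐ q(tup(tup(h(c), tup(h(tup(m, 7, 7)), h(tup(m, 7, 7)), h(tup(m, 7, 7))), q(c, tup(p, h(7), 2))), tup(h(tup(h(c), tup(h(tup(m, 7, 7)), h(tup(m, 7, 7)), h(tup(m, 7, 7))), q(c, tup(p, h(7), 2)))), m, q(true, c)), 7), h(true)),  2 ≐ 2.
Clash: constants m and c differ; no unifier exists.

NO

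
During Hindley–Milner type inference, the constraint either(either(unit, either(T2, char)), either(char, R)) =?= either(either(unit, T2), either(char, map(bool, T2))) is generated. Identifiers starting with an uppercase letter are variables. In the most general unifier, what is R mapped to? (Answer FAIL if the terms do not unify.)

Decompose either/2: either(unit, either(T2, char)) =?= either(unit, T2),  either(char, R) =?= either(char, map(bool, T2)).
Decompose either/2: unit =?= unit,  either(T2, char) =?= T2.
Delete trivial equation unit =?= unit.
Occurs check fails: T2 occurs in either(T2, char); the equation T2 =?= either(T2, char) has no finite solution.

FAIL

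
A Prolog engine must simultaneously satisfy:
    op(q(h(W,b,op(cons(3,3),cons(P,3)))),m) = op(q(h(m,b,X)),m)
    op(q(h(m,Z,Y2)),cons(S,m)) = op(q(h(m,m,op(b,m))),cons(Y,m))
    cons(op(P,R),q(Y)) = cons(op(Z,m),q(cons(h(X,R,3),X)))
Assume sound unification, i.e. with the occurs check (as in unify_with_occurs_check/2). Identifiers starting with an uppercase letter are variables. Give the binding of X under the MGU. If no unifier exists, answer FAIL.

op(cons(3,3),cons(m,3))

Decompose op/2: q(h(W,b,op(cons(3,3),cons(P,3)))) = q(h(m,b,X)),  m = m.
Decompose q/1: h(W,b,op(cons(3,3),cons(P,3))) = h(m,b,X).
Decompose h/3: W = m,  b = b,  op(cons(3,3),cons(P,3)) = X.
Bind W := m; no other remaining equation mentions W.
Delete trivial equation b = b.
Bind X := op(cons(3,3),cons(P,3)); substituting into the one remaining equation that mentions X gives: cons(op(P,R),q(Y)) = cons(op(Z,m),q(cons(h(op(cons(3,3),cons(P,3)),R,3),op(cons(3,3),cons(P,3))))).
Delete trivial equation m = m.
Decompose op/2: q(h(m,Z,Y2)) = q(h(m,m,op(b,m))),  cons(S,m) = cons(Y,m).
Decompose q/1: h(m,Z,Y2) = h(m,m,op(b,m)).
Decompose h/3: m = m,  Z = m,  Y2 = op(b,m).
Delete trivial equation m = m.
Bind Z := m; substituting into the one remaining equation that mentions Z gives: cons(op(P,R),q(Y)) = cons(op(m,m),q(cons(h(op(cons(3,3),cons(P,3)),R,3),op(cons(3,3),cons(P,3))))).
Bind Y2 := op(b,m); no other remaining equation mentions Y2.
Decompose cons/2: S = Y,  m = m.
Bind S := Y; no other remaining equation mentions S.
Delete trivial equation m = m.
Decompose cons/2: op(P,R) = op(m,m),  q(Y) = q(cons(h(op(cons(3,3),cons(P,3)),R,3),op(cons(3,3),cons(P,3)))).
Decompose op/2: P = m,  R = m.
Bind P := m; substituting into the one remaining equation that mentions P gives: q(Y) = q(cons(h(op(cons(3,3),cons(m,3)),R,3),op(cons(3,3),cons(m,3)))). Substituting into the earlier binding gives X := op(cons(3,3),cons(m,3)).
Bind R := m; substituting into the remaining equation gives: q(Y) = q(cons(h(op(cons(3,3),cons(m,3)),m,3),op(cons(3,3),cons(m,3)))).
Decompose q/1: Y = cons(h(op(cons(3,3),cons(m,3)),m,3),op(cons(3,3),cons(m,3))).
Bind Y := cons(h(op(cons(3,3),cons(m,3)),m,3),op(cons(3,3),cons(m,3))). Substituting into the earlier binding gives S := cons(h(op(cons(3,3),cons(m,3)),m,3),op(cons(3,3),cons(m,3))).
MGU = { W = m, X = op(cons(3,3),cons(m,3)), Z = m, Y2 = op(b,m), S = cons(h(op(cons(3,3),cons(m,3)),m,3),op(cons(3,3),cons(m,3))), P = m, R = m, Y = cons(h(op(cons(3,3),cons(m,3)),m,3),op(cons(3,3),cons(m,3))) }, so X = op(cons(3,3),cons(m,3)).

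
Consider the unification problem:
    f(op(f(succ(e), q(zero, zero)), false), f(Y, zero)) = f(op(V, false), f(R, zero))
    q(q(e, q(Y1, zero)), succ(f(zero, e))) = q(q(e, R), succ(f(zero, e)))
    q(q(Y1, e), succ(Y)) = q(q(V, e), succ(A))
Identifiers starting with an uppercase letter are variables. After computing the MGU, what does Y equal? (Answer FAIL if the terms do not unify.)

Decompose f/2: op(f(succ(e), q(zero, zero)), false) = op(V, false),  f(Y, zero) = f(R, zero).
Decompose op/2: f(succ(e), q(zero, zero)) = V,  false = false.
Bind V := f(succ(e), q(zero, zero)); substituting into the one remaining equation that mentions V gives: q(q(Y1, e), succ(Y)) = q(q(f(succ(e), q(zero, zero)), e), succ(A)).
Delete trivial equation false = false.
Decompose f/2: Y = R,  zero = zero.
Bind Y := R; substituting into the one remaining equation that mentions Y gives: q(q(Y1, e), succ(R)) = q(q(f(succ(e), q(zero, zero)), e), succ(A)).
Delete trivial equation zero = zero.
Decompose q/2: q(e, q(Y1, zero)) = q(e, R),  succ(f(zero, e)) = succ(f(zero, e)).
Decompose q/2: e = e,  q(Y1, zero) = R.
Delete trivial equation e = e.
Bind R := q(Y1, zero); substituting into the one remaining equation that mentions R gives: q(q(Y1, e), succ(q(Y1, zero))) = q(q(f(succ(e), q(zero, zero)), e), succ(A)). Substituting into the earlier binding gives Y := q(Y1, zero).
Delete trivial equation succ(f(zero, e)) = succ(f(zero, e)).
Decompose q/2: q(Y1, e) = q(f(succ(e), q(zero, zero)), e),  succ(q(Y1, zero)) = succ(A).
Decompose q/2: Y1 = f(succ(e), q(zero, zero)),  e = e.
Bind Y1 := f(succ(e), q(zero, zero)); substituting into the one remaining equation that mentions Y1 gives: succ(q(f(succ(e), q(zero, zero)), zero)) = succ(A). Substituting into the earlier bindings gives Y := q(f(succ(e), q(zero, zero)), zero), R := q(f(succ(e), q(zero, zero)), zero).
Delete trivial equation e = e.
Decompose succ/1: q(f(succ(e), q(zero, zero)), zero) = A.
Bind A := q(f(succ(e), q(zero, zero)), zero).
MGU = { V -> f(succ(e), q(zero, zero)), Y -> q(f(succ(e), q(zero, zero)), zero), R -> q(f(succ(e), q(zero, zero)), zero), Y1 -> f(succ(e), q(zero, zero)), A -> q(f(succ(e), q(zero, zero)), zero) }, so Y -> q(f(succ(e), q(zero, zero)), zero).

q(f(succ(e), q(zero, zero)), zero)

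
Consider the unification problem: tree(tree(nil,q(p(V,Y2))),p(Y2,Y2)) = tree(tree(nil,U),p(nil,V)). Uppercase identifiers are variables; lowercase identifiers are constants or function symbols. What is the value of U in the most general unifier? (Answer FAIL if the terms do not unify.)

q(p(nil,nil))

Decompose tree/2: tree(nil,q(p(V,Y2))) = tree(nil,U),  p(Y2,Y2) = p(nil,V).
Decompose tree/2: nil = nil,  q(p(V,Y2)) = U.
Delete trivial equation nil = nil.
Bind U := q(p(V,Y2)); no other remaining equation mentions U.
Decompose p/2: Y2 = nil,  Y2 = V.
Bind Y2 := nil; substituting into the remaining equation gives: nil = V. Substituting into the earlier binding gives U := q(p(V,nil)).
Bind V := nil. Substituting into the earlier binding gives U := q(p(nil,nil)).
MGU = { U -> q(p(nil,nil)), Y2 -> nil, V -> nil }, so U -> q(p(nil,nil)).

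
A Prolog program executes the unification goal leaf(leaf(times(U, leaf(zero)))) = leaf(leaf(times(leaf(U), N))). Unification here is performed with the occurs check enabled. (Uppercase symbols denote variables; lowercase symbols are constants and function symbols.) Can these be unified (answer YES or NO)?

Decompose leaf/1: leaf(times(U, leaf(zero))) = leaf(times(leaf(U), N)).
Decompose leaf/1: times(U, leaf(zero)) = times(leaf(U), N).
Decompose times/2: U = leaf(U),  leaf(zero) = N.
Occurs check fails: U occurs in leaf(U); the equation U = leaf(U) has no finite solution.

NO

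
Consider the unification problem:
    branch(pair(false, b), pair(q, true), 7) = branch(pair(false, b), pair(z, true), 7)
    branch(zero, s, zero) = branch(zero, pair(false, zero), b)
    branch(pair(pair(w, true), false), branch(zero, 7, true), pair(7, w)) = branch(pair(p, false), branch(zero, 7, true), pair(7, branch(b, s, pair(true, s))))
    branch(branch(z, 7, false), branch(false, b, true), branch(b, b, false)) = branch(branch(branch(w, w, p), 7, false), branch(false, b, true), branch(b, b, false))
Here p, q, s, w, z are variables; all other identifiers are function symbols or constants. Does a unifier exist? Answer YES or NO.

Decompose branch/3: pair(false, b) = pair(false, b),  pair(q, true) = pair(z, true),  7 = 7.
Delete trivial equation pair(false, b) = pair(false, b).
Decompose pair/2: q = z,  true = true.
Bind q := z; no other remaining equation mentions q.
Delete trivial equation true = true.
Delete trivial equation 7 = 7.
Decompose branch/3: zero = zero,  s = pair(false, zero),  zero = b.
Delete trivial equation zero = zero.
Bind s := pair(false, zero); substituting into the one remaining equation that mentions s gives: branch(pair(pair(w, true), false), branch(zero, 7, true), pair(7, w)) = branch(pair(p, false), branch(zero, 7, true), pair(7, branch(b, pair(false, zero), pair(true, pair(false, zero))))).
Clash: constants zero and b differ; no unifier exists.

NO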